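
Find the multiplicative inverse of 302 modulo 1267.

gcd(1267, 302) = 1.
By Bézout, 302×(365) + 1267×(-87) = 1.
So 302×365 ≡ 1 (mod 1267), and 365 mod 1267 = 365.

365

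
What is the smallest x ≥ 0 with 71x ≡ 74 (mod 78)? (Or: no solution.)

34

gcd(78, 71):
  78 = 1*71 + 7
  71 = 10*7 + 1
  7 = 7*1
so gcd(78, 71) = 1.
1 divides 74, so solutions exist.
Back-substitute for Bézout coefficients:
  1 = 71 - 10*7
  ... = 71*(11) + 78*(-10)
So 71*(11) ≡ 1 (mod 78); multiply by 74: x ≡ 814 (mod 78).
Smallest nonnegative: x = 814 mod 78 = 34.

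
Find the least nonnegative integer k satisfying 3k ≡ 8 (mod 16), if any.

8

gcd(16, 3) = 1  (16 = 5*3 + 1, 3 = 3*1).
1 divides 8, so solutions exist.
Back-substituting, 3*(-5) + 16*(1) = 1.
So 3*(-5) ≡ 1 (mod 16); multiply by 8: k ≡ -40 (mod 16).
Smallest nonnegative: k = -40 mod 16 = 8.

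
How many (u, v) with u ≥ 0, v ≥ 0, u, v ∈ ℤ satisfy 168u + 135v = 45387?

6

gcd(168, 135) = 3.
By Bézout, 168*(-4) + 135*(5) = 3.
One solution: (9, 325).
General: u = 9 + 45t, v = 325 - 56t.
u ≥ 0 ⇒ t ≥ 0; v ≥ 0 ⇒ t ≤ 5. So t ∈ [0, 5]: 6 solutions.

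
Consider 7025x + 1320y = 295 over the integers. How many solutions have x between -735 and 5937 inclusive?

25

gcd(7025, 1320):
  7025 = 5×1320 + 425
  1320 = 3×425 + 45
  425 = 9×45 + 20
  45 = 2×20 + 5
  20 = 4×5
so gcd(7025, 1320) = 5.
Back-substitute for Bézout coefficients:
  5 = 45 - 2×20
  ... = 7025×(-59) + 1320×(314)
Scale by 59: particular solution (-3481, 18526); reduce x mod 264: (215, -1144).
General solution: x = 215 + 264t, y = -1144 - 1405t for integer t.
-735 ≤ 215 + 264t ≤ 5937 gives t ∈ [-3, 21], which is 25 values.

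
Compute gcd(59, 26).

gcd(59, 26) = 1  (59 = 2*26 + 7, 26 = 3*7 + 5, 7 = 1*5 + 2, 5 = 2*2 + 1, 2 = 2*1).

1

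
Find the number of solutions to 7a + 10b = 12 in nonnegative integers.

gcd(10, 7) = 1.
By Bézout, 7×(3) + 10×(-2) = 1.
One solution: (6, -3).
General: a = 6 + 10t, b = -3 - 7t.
a ≥ 0 ⇒ t ≥ 0; b ≥ 0 ⇒ t ≤ -1. So t ∈ [0, -1]: 0 solutions.

0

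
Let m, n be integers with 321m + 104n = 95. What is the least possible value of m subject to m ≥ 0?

103

gcd(321, 104) = 1  (321 = 3·104 + 9, 104 = 11·9 + 5, 9 = 1·5 + 4, 5 = 1·4 + 1, 4 = 4·1).
1 divides 95, so solutions exist.
Back-substituting, 321·(-23) + 104·(71) = 1.
Scale by 95/1 = 95: (m₀, n₀) = (-2185, 6745).
General solution: m = -2185 + 104t, n = 6745 - 321t for integer t.
m ≥ 0: smallest is -2185 mod 104 = 103 (at t = 22), with n = -317.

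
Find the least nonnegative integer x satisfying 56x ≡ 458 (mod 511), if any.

gcd(511, 56) = 7  (511 = 9*56 + 7, 56 = 8*7).
7 does not divide 458, so the congruence has no solution.

no solution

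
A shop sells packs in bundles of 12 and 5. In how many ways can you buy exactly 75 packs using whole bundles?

2

Need nonnegative integers with 12j + 5k = 75.
gcd(12, 5) = 1, and 12·(-2) + 5·(5) = 1.
So (j₀, k₀) = (-150, 375); general j = -150 + 5t, k = 375 - 12t.
j ≥ 0 ⇒ t ≥ 30; k ≥ 0 ⇒ t ≤ 31. That's 2 values of t.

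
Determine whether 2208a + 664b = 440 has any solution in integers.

gcd(2208, 664) = 8.
8 divides 440, so integer solutions exist.

yes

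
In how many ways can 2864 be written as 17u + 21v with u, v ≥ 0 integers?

gcd(21, 17) = 1.
By Bézout, 17×(5) + 21×(-4) = 1.
One solution: (19, 121).
General: u = 19 + 21t, v = 121 - 17t.
u ≥ 0 ⇒ t ≥ 0; v ≥ 0 ⇒ t ≤ 7. So t ∈ [0, 7]: 8 solutions.

8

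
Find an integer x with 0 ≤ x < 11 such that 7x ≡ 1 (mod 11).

8

gcd(11, 7) = 1  (11 = 1*7 + 4, 7 = 1*4 + 3, 4 = 1*3 + 1, 3 = 3*1).
Back-substituting, 7*(-3) + 11*(2) = 1.
So 7*-3 ≡ 1 (mod 11), and -3 mod 11 = 8.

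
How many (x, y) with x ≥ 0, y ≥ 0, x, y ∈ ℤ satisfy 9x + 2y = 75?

4

gcd(9, 2):
  9 = 4·2 + 1
  2 = 2·1
so gcd(9, 2) = 1.
Back-substitute for Bézout coefficients:
  1 = 9 - 4·2
  ... = 9·(1) + 2·(-4)
Scale by 75: one solution is (75, -300). Reduce x mod 2: (1, 33).
General: x = 1 + 2t, y = 33 - 9t.
x ≥ 0 ⇒ t ≥ 0; y ≥ 0 ⇒ t ≤ 3. So t ∈ [0, 3]: 4 solutions.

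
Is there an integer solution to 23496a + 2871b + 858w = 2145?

yes

gcd(23496, 2871) = 33  (23496 = 8*2871 + 528, 2871 = 5*528 + 231, 528 = 2*231 + 66, 231 = 3*66 + 33, 66 = 2*33).
gcd(33, 858) = 33.
33 divides 2145, so integer solutions exist.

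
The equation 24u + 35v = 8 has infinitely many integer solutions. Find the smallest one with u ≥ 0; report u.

gcd(35, 24):
  35 = 1×24 + 11
  24 = 2×11 + 2
  11 = 5×2 + 1
  2 = 2×1
so gcd(35, 24) = 1.
1 divides 8, so solutions exist.
Back-substitute for Bézout coefficients:
  1 = 11 - 5×2
  ... = 24×(-16) + 35×(11)
Scale by 8/1 = 8: (u₀, v₀) = (-128, 88).
General solution: u = -128 + 35t, v = 88 - 24t for integer t.
u ≥ 0: smallest is -128 mod 35 = 12 (at t = 4), with v = -8.

12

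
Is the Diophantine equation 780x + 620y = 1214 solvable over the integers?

gcd(780, 620) = 20  (780 = 1*620 + 160, 620 = 3*160 + 140, 160 = 1*140 + 20, 140 = 7*20).
20 does not divide 1214 (remainder 14), so no integer solutions.

no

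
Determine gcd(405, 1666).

1

gcd(1666, 405):
  1666 = 4*405 + 46
  405 = 8*46 + 37
  46 = 1*37 + 9
  37 = 4*9 + 1
  9 = 9*1
so gcd(1666, 405) = 1.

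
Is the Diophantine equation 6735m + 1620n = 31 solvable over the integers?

no

gcd(6735, 1620) = 15  (6735 = 4*1620 + 255, 1620 = 6*255 + 90, 255 = 2*90 + 75, 90 = 1*75 + 15, 75 = 5*15).
15 does not divide 31 (remainder 1), so no integer solutions.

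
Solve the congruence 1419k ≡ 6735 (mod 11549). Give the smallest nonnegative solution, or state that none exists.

11041

gcd(11549, 1419) = 1  (11549 = 8*1419 + 197, 1419 = 7*197 + 40, 197 = 4*40 + 37, 40 = 1*37 + 3, 37 = 12*3 + 1, 3 = 3*1).
1 divides 6735, so solutions exist.
Back-substituting, 1419*(-3752) + 11549*(461) = 1.
So 1419*(-3752) ≡ 1 (mod 11549); multiply by 6735: k ≡ -25269720 (mod 11549).
Smallest nonnegative: k = -25269720 mod 11549 = 11041.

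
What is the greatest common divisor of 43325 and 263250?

25

gcd(263250, 43325):
  263250 = 6×43325 + 3300
  43325 = 13×3300 + 425
  3300 = 7×425 + 325
  425 = 1×325 + 100
  325 = 3×100 + 25
  100 = 4×25
so gcd(263250, 43325) = 25.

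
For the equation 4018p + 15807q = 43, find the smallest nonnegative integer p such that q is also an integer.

15748

gcd(15807, 4018):
  15807 = 3×4018 + 3753
  4018 = 1×3753 + 265
  3753 = 14×265 + 43
  265 = 6×43 + 7
  43 = 6×7 + 1
  7 = 7×1
so gcd(15807, 4018) = 1.
1 divides 43, so solutions exist.
Back-substitute for Bézout coefficients:
  1 = 43 - 6×7
  ... = 4018×(-2207) + 15807×(561)
Scale by 43/1 = 43: (p₀, q₀) = (-94901, 24123).
General solution: p = -94901 + 15807t, q = 24123 - 4018t for integer t.
p ≥ 0: smallest is -94901 mod 15807 = 15748 (at t = 7), with q = -4003.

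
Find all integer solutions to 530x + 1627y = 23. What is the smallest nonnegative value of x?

gcd(1627, 530):
  1627 = 3*530 + 37
  530 = 14*37 + 12
  37 = 3*12 + 1
  12 = 12*1
so gcd(1627, 530) = 1.
1 divides 23, so solutions exist.
Back-substitute for Bézout coefficients:
  1 = 37 - 3*12
  ... = 530*(-132) + 1627*(43)
Scale by 23/1 = 23: (x₀, y₀) = (-3036, 989).
General solution: x = -3036 + 1627t, y = 989 - 530t for integer t.
x ≥ 0: smallest is -3036 mod 1627 = 218 (at t = 2), with y = -71.

218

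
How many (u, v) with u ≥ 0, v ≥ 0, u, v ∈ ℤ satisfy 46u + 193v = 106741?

12

gcd(193, 46) = 1  (193 = 4*46 + 9, 46 = 5*9 + 1, 9 = 9*1).
Back-substituting, 46*(21) + 193*(-5) = 1.
Scale by 106741: one solution is (2241561, -533705). Reduce u mod 193: (59, 539).
General: u = 59 + 193t, v = 539 - 46t.
u ≥ 0 ⇒ t ≥ 0; v ≥ 0 ⇒ t ≤ 11. So t ∈ [0, 11]: 12 solutions.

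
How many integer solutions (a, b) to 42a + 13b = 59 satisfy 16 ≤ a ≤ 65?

gcd(42, 13) = 1.
By Bézout, 42*(-4) + 13*(13) = 1.
Particular solution: (11, -31).
General solution: a = 11 + 13t, b = -31 - 42t for integer t.
16 ≤ 11 + 13t ≤ 65 gives t ∈ [1, 4], which is 4 values.

4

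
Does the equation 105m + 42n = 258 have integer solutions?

no

gcd(105, 42) = 21.
21 does not divide 258 (remainder 6), so no integer solutions.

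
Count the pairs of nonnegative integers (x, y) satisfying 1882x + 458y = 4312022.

10

gcd(1882, 458):
  1882 = 4×458 + 50
  458 = 9×50 + 8
  50 = 6×8 + 2
  8 = 4×2
so gcd(1882, 458) = 2.
Back-substitute for Bézout coefficients:
  2 = 50 - 6×8
  ... = 1882×(55) + 458×(-226)
Scale by 2156011: one solution is (118580605, -487258486). Reduce x mod 229: (54, 9193).
General: x = 54 + 229t, y = 9193 - 941t.
x ≥ 0 ⇒ t ≥ 0; y ≥ 0 ⇒ t ≤ 9. So t ∈ [0, 9]: 10 solutions.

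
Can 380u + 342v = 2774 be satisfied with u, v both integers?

gcd(380, 342):
  380 = 1×342 + 38
  342 = 9×38
so gcd(380, 342) = 38.
38 divides 2774, so integer solutions exist.

yes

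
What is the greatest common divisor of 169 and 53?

gcd(169, 53):
  169 = 3·53 + 10
  53 = 5·10 + 3
  10 = 3·3 + 1
  3 = 3·1
so gcd(169, 53) = 1.

1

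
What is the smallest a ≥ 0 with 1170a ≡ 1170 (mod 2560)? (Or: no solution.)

gcd(2560, 1170) = 10  (2560 = 2×1170 + 220, 1170 = 5×220 + 70, 220 = 3×70 + 10, 70 = 7×10).
10 divides 1170, so solutions exist.
Back-substituting, 1170×(-35) + 2560×(16) = 10.
So 1170×(-35) ≡ 10 (mod 2560); multiply by 117: a ≡ -4095 (mod 256).
Smallest nonnegative: a = -4095 mod 256 = 1.

1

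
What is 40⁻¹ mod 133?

gcd(133, 40):
  133 = 3*40 + 13
  40 = 3*13 + 1
  13 = 13*1
so gcd(133, 40) = 1.
Back-substitute for Bézout coefficients:
  1 = 40 - 3*13
  ... = 40*(10) + 133*(-3)
So 40*10 ≡ 1 (mod 133), and 10 mod 133 = 10.

10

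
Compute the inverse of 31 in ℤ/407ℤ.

gcd(407, 31):
  407 = 13·31 + 4
  31 = 7·4 + 3
  4 = 1·3 + 1
  3 = 3·1
so gcd(407, 31) = 1.
Back-substitute for Bézout coefficients:
  1 = 4 - 1·3
  ... = 31·(-105) + 407·(8)
So 31·-105 ≡ 1 (mod 407), and -105 mod 407 = 302.

302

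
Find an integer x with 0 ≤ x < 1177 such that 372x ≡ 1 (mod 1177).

984

gcd(1177, 372) = 1.
By Bézout, 372*(-193) + 1177*(61) = 1.
So 372*-193 ≡ 1 (mod 1177), and -193 mod 1177 = 984.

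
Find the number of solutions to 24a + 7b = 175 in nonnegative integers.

2

gcd(24, 7) = 1  (24 = 3×7 + 3, 7 = 2×3 + 1, 3 = 3×1).
Back-substituting, 24×(-2) + 7×(7) = 1.
Scale by 175: one solution is (-350, 1225). Reduce a mod 7: (0, 25).
General: a = 0 + 7t, b = 25 - 24t.
a ≥ 0 ⇒ t ≥ 0; b ≥ 0 ⇒ t ≤ 1. So t ∈ [0, 1]: 2 solutions.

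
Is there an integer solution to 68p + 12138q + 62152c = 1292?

gcd(12138, 68) = 34.
gcd(34, 62152) = 34.
34 divides 1292, so integer solutions exist.

yes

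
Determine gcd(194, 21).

1

gcd(194, 21):
  194 = 9·21 + 5
  21 = 4·5 + 1
  5 = 5·1
so gcd(194, 21) = 1.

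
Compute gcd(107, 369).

gcd(369, 107):
  369 = 3×107 + 48
  107 = 2×48 + 11
  48 = 4×11 + 4
  11 = 2×4 + 3
  4 = 1×3 + 1
  3 = 3×1
so gcd(369, 107) = 1.

1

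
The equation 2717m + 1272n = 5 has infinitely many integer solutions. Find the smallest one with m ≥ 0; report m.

gcd(2717, 1272) = 1.
1 divides 5, so solutions exist.
By Bézout, 2717*(125) + 1272*(-267) = 1.
Scale by 5/1 = 5: (m₀, n₀) = (625, -1335).
General solution: m = 625 + 1272t, n = -1335 - 2717t for integer t.
m ≥ 0: smallest is 625 mod 1272 = 625 (at t = 0), with n = -1335.

625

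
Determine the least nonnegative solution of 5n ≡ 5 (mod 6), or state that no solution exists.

1

gcd(6, 5):
  6 = 1×5 + 1
  5 = 5×1
so gcd(6, 5) = 1.
1 divides 5, so solutions exist.
Back-substitute for Bézout coefficients:
  1 = 6 - 1×5
  ... = 5×(-1) + 6×(1)
So 5×(-1) ≡ 1 (mod 6); multiply by 5: n ≡ -5 (mod 6).
Smallest nonnegative: n = -5 mod 6 = 1.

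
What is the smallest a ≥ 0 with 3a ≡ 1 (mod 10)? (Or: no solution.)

7

gcd(10, 3) = 1  (10 = 3*3 + 1, 3 = 3*1).
1 divides 1, so solutions exist.
Back-substituting, 3*(-3) + 10*(1) = 1.
So 3*(-3) ≡ 1 (mod 10); multiply by 1: a ≡ -3 (mod 10).
Smallest nonnegative: a = -3 mod 10 = 7.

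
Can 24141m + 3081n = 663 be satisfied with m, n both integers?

yes

gcd(24141, 3081):
  24141 = 7·3081 + 2574
  3081 = 1·2574 + 507
  2574 = 5·507 + 39
  507 = 13·39
so gcd(24141, 3081) = 39.
39 divides 663, so integer solutions exist.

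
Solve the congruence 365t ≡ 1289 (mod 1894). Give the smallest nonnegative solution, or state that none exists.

1581

gcd(1894, 365) = 1.
1 divides 1289, so solutions exist.
By Bézout, 365·(-851) + 1894·(164) = 1.
So 365·(-851) ≡ 1 (mod 1894); multiply by 1289: t ≡ -1096939 (mod 1894).
Smallest nonnegative: t = -1096939 mod 1894 = 1581.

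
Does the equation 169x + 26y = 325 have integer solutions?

yes

gcd(169, 26) = 13  (169 = 6*26 + 13, 26 = 2*13).
13 divides 325, so integer solutions exist.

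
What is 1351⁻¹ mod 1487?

gcd(1487, 1351) = 1.
By Bézout, 1351*(164) + 1487*(-149) = 1.
So 1351*164 ≡ 1 (mod 1487), and 164 mod 1487 = 164.

164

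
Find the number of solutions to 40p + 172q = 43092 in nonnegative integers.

25

gcd(172, 40) = 4  (172 = 4·40 + 12, 40 = 3·12 + 4, 12 = 3·4).
Back-substituting, 40·(13) + 172·(-3) = 4.
Scale by 10773: one solution is (140049, -32319). Reduce p mod 43: (41, 241).
General: p = 41 + 43t, q = 241 - 10t.
p ≥ 0 ⇒ t ≥ 0; q ≥ 0 ⇒ t ≤ 24. So t ∈ [0, 24]: 25 solutions.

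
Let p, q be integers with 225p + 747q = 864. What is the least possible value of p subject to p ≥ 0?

47

gcd(747, 225) = 9.
9 divides 864, so solutions exist.
By Bézout, 225×(10) + 747×(-3) = 9.
Scale by 864/9 = 96: (p₀, q₀) = (960, -288).
General solution: p = 960 + 83t, q = -288 - 25t for integer t.
p ≥ 0: smallest is 960 mod 83 = 47 (at t = -11), with q = -13.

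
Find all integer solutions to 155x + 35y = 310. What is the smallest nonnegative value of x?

2

gcd(155, 35) = 5  (155 = 4×35 + 15, 35 = 2×15 + 5, 15 = 3×5).
5 divides 310, so solutions exist.
Back-substituting, 155×(-2) + 35×(9) = 5.
Scale by 310/5 = 62: (x₀, y₀) = (-124, 558).
General solution: x = -124 + 7t, y = 558 - 31t for integer t.
x ≥ 0: smallest is -124 mod 7 = 2 (at t = 18), with y = 0.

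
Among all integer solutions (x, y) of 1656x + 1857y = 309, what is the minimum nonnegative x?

174

gcd(1857, 1656) = 3  (1857 = 1×1656 + 201, 1656 = 8×201 + 48, 201 = 4×48 + 9, 48 = 5×9 + 3, 9 = 3×3).
3 divides 309, so solutions exist.
Back-substituting, 1656×(194) + 1857×(-173) = 3.
Scale by 309/3 = 103: (x₀, y₀) = (19982, -17819).
General solution: x = 19982 + 619t, y = -17819 - 552t for integer t.
x ≥ 0: smallest is 19982 mod 619 = 174 (at t = -32), with y = -155.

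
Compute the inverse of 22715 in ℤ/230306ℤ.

gcd(230306, 22715) = 1  (230306 = 10×22715 + 3156, 22715 = 7×3156 + 623, 3156 = 5×623 + 41, 623 = 15×41 + 8, 41 = 5×8 + 1, 8 = 8×1).
Back-substituting, 22715×(-28095) + 230306×(2771) = 1.
So 22715×-28095 ≡ 1 (mod 230306), and -28095 mod 230306 = 202211.

202211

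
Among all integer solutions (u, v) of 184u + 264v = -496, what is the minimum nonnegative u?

26

gcd(264, 184):
  264 = 1×184 + 80
  184 = 2×80 + 24
  80 = 3×24 + 8
  24 = 3×8
so gcd(264, 184) = 8.
8 divides -496, so solutions exist.
Back-substitute for Bézout coefficients:
  8 = 80 - 3×24
  ... = 184×(-10) + 264×(7)
Scale by -496/8 = -62: (u₀, v₀) = (620, -434).
General solution: u = 620 + 33t, v = -434 - 23t for integer t.
u ≥ 0: smallest is 620 mod 33 = 26 (at t = -18), with v = -20.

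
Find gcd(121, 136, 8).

gcd(136, 121) = 1.
gcd(1, 8) = 1.

1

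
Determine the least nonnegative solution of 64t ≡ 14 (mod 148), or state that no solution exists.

no solution

gcd(148, 64) = 4  (148 = 2×64 + 20, 64 = 3×20 + 4, 20 = 5×4).
4 does not divide 14, so the congruence has no solution.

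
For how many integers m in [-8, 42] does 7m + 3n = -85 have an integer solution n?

gcd(7, 3) = 1  (7 = 2·3 + 1, 3 = 3·1).
Back-substituting, 7·(1) + 3·(-2) = 1.
Scale by -85: particular solution (-85, 170); reduce m mod 3: (2, -33).
General solution: m = 2 + 3t, n = -33 - 7t for integer t.
-8 ≤ 2 + 3t ≤ 42 gives t ∈ [-3, 13], which is 17 values.

17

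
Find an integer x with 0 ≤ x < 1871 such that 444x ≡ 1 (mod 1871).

965

gcd(1871, 444):
  1871 = 4*444 + 95
  444 = 4*95 + 64
  95 = 1*64 + 31
  64 = 2*31 + 2
  31 = 15*2 + 1
  2 = 2*1
so gcd(1871, 444) = 1.
Back-substitute for Bézout coefficients:
  1 = 31 - 15*2
  ... = 444*(-906) + 1871*(215)
So 444*-906 ≡ 1 (mod 1871), and -906 mod 1871 = 965.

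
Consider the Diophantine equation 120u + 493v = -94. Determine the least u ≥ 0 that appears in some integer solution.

gcd(493, 120) = 1.
1 divides -94, so solutions exist.
By Bézout, 120×(-152) + 493×(37) = 1.
Scale by -94/1 = -94: (u₀, v₀) = (14288, -3478).
General solution: u = 14288 + 493t, v = -3478 - 120t for integer t.
u ≥ 0: smallest is 14288 mod 493 = 484 (at t = -28), with v = -118.

484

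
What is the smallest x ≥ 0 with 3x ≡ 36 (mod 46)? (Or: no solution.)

gcd(46, 3):
  46 = 15*3 + 1
  3 = 3*1
so gcd(46, 3) = 1.
1 divides 36, so solutions exist.
Back-substitute for Bézout coefficients:
  1 = 46 - 15*3
  ... = 3*(-15) + 46*(1)
So 3*(-15) ≡ 1 (mod 46); multiply by 36: x ≡ -540 (mod 46).
Smallest nonnegative: x = -540 mod 46 = 12.

12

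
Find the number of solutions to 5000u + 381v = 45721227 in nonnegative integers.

24

gcd(5000, 381):
  5000 = 13*381 + 47
  381 = 8*47 + 5
  47 = 9*5 + 2
  5 = 2*2 + 1
  2 = 2*1
so gcd(5000, 381) = 1.
Back-substitute for Bézout coefficients:
  1 = 5 - 2*2
  ... = 5000*(-154) + 381*(2021)
Scale by 45721227: one solution is (-7041068958, 92402599767). Reduce u mod 381: (18, 119767).
General: u = 18 + 381t, v = 119767 - 5000t.
u ≥ 0 ⇒ t ≥ 0; v ≥ 0 ⇒ t ≤ 23. So t ∈ [0, 23]: 24 solutions.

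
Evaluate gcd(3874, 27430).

gcd(27430, 3874) = 26  (27430 = 7·3874 + 312, 3874 = 12·312 + 130, 312 = 2·130 + 52, 130 = 2·52 + 26, 52 = 2·26).

26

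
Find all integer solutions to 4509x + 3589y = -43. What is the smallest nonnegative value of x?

2680

gcd(4509, 3589) = 1.
1 divides -43, so solutions exist.
By Bézout, 4509·(355) + 3589·(-446) = 1.
Scale by -43/1 = -43: (x₀, y₀) = (-15265, 19178).
General solution: x = -15265 + 3589t, y = 19178 - 4509t for integer t.
x ≥ 0: smallest is -15265 mod 3589 = 2680 (at t = 5), with y = -3367.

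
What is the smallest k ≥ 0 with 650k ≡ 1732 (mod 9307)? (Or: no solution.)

3210

gcd(9307, 650):
  9307 = 14*650 + 207
  650 = 3*207 + 29
  207 = 7*29 + 4
  29 = 7*4 + 1
  4 = 4*1
so gcd(9307, 650) = 1.
1 divides 1732, so solutions exist.
Back-substitute for Bézout coefficients:
  1 = 29 - 7*4
  ... = 650*(2248) + 9307*(-157)
So 650*(2248) ≡ 1 (mod 9307); multiply by 1732: k ≡ 3893536 (mod 9307).
Smallest nonnegative: k = 3893536 mod 9307 = 3210.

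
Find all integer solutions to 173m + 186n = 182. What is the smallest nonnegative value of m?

gcd(186, 173):
  186 = 1*173 + 13
  173 = 13*13 + 4
  13 = 3*4 + 1
  4 = 4*1
so gcd(186, 173) = 1.
1 divides 182, so solutions exist.
Back-substitute for Bézout coefficients:
  1 = 13 - 3*4
  ... = 173*(-43) + 186*(40)
Scale by 182/1 = 182: (m₀, n₀) = (-7826, 7280).
General solution: m = -7826 + 186t, n = 7280 - 173t for integer t.
m ≥ 0: smallest is -7826 mod 186 = 172 (at t = 43), with n = -159.

172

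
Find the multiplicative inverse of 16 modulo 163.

51

gcd(163, 16) = 1.
By Bézout, 16*(51) + 163*(-5) = 1.
So 16*51 ≡ 1 (mod 163), and 51 mod 163 = 51.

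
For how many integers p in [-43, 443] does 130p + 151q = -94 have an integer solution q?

gcd(151, 130) = 1.
By Bézout, 130×(-36) + 151×(31) = 1.
Particular solution: (62, -54).
General solution: p = 62 + 151t, q = -54 - 130t for integer t.
-43 ≤ 62 + 151t ≤ 443 gives t ∈ [0, 2], which is 3 values.

3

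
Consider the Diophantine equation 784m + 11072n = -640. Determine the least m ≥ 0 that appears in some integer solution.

gcd(11072, 784) = 16  (11072 = 14·784 + 96, 784 = 8·96 + 16, 96 = 6·16).
16 divides -640, so solutions exist.
Back-substituting, 784·(113) + 11072·(-8) = 16.
Scale by -640/16 = -40: (m₀, n₀) = (-4520, 320).
General solution: m = -4520 + 692t, n = 320 - 49t for integer t.
m ≥ 0: smallest is -4520 mod 692 = 324 (at t = 7), with n = -23.

324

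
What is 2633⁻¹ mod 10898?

gcd(10898, 2633) = 1.
By Bézout, 2633*(-1995) + 10898*(482) = 1.
So 2633*-1995 ≡ 1 (mod 10898), and -1995 mod 10898 = 8903.

8903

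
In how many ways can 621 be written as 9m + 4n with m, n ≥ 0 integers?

gcd(9, 4) = 1  (9 = 2·4 + 1, 4 = 4·1).
Back-substituting, 9·(1) + 4·(-2) = 1.
Scale by 621: one solution is (621, -1242). Reduce m mod 4: (1, 153).
General: m = 1 + 4t, n = 153 - 9t.
m ≥ 0 ⇒ t ≥ 0; n ≥ 0 ⇒ t ≤ 17. So t ∈ [0, 17]: 18 solutions.

18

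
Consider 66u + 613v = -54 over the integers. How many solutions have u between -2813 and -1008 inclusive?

3

gcd(613, 66) = 1.
By Bézout, 66·(-65) + 613·(7) = 1.
Particular solution: (445, -48).
General solution: u = 445 + 613t, v = -48 - 66t for integer t.
-2813 ≤ 445 + 613t ≤ -1008 gives t ∈ [-5, -3], which is 3 values.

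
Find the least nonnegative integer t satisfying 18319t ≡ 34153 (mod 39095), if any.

4332

gcd(39095, 18319):
  39095 = 2·18319 + 2457
  18319 = 7·2457 + 1120
  2457 = 2·1120 + 217
  1120 = 5·217 + 35
  217 = 6·35 + 7
  35 = 5·7
so gcd(39095, 18319) = 7.
7 divides 34153, so solutions exist.
Back-substitute for Bézout coefficients:
  7 = 217 - 6·35
  ... = 18319·(-1082) + 39095·(507)
So 18319·(-1082) ≡ 7 (mod 39095); multiply by 4879: t ≡ -5279078 (mod 5585).
Smallest nonnegative: t = -5279078 mod 5585 = 4332.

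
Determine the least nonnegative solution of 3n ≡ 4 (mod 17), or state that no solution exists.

7

gcd(17, 3) = 1  (17 = 5×3 + 2, 3 = 1×2 + 1, 2 = 2×1).
1 divides 4, so solutions exist.
Back-substituting, 3×(6) + 17×(-1) = 1.
So 3×(6) ≡ 1 (mod 17); multiply by 4: n ≡ 24 (mod 17).
Smallest nonnegative: n = 24 mod 17 = 7.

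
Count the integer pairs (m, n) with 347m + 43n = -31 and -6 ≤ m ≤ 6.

gcd(347, 43):
  347 = 8*43 + 3
  43 = 14*3 + 1
  3 = 3*1
so gcd(347, 43) = 1.
Back-substitute for Bézout coefficients:
  1 = 43 - 14*3
  ... = 347*(-14) + 43*(113)
Scale by -31: particular solution (434, -3503); reduce m mod 43: (4, -33).
General solution: m = 4 + 43t, n = -33 - 347t for integer t.
-6 ≤ 4 + 43t ≤ 6 gives t ∈ [0, 0], which is 1 value.

1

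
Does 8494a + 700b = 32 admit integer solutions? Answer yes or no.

yes

gcd(8494, 700) = 2.
2 divides 32, so integer solutions exist.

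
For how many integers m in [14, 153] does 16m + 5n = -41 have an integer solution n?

28

gcd(16, 5) = 1.
By Bézout, 16·(1) + 5·(-3) = 1.
Particular solution: (4, -21).
General solution: m = 4 + 5t, n = -21 - 16t for integer t.
14 ≤ 4 + 5t ≤ 153 gives t ∈ [2, 29], which is 28 values.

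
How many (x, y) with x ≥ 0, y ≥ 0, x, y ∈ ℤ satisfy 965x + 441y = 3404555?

8

gcd(965, 441) = 1.
By Bézout, 965*(-85) + 441*(186) = 1.
One solution: (112, 7475).
General: x = 112 + 441t, y = 7475 - 965t.
x ≥ 0 ⇒ t ≥ 0; y ≥ 0 ⇒ t ≤ 7. So t ∈ [0, 7]: 8 solutions.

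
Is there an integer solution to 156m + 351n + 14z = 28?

yes

gcd(351, 156) = 39.
gcd(39, 14) = 1.
1 divides 28, so integer solutions exist.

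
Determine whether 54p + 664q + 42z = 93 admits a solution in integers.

gcd(664, 54) = 2  (664 = 12×54 + 16, 54 = 3×16 + 6, 16 = 2×6 + 4, 6 = 1×4 + 2, 4 = 2×2).
gcd(2, 42) = 2.
2 does not divide 93 (remainder 1), so no integer solutions.

no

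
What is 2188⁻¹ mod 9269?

gcd(9269, 2188) = 1  (9269 = 4·2188 + 517, 2188 = 4·517 + 120, 517 = 4·120 + 37, 120 = 3·37 + 9, 37 = 4·9 + 1, 9 = 9·1).
Back-substituting, 2188·(-1004) + 9269·(237) = 1.
So 2188·-1004 ≡ 1 (mod 9269), and -1004 mod 9269 = 8265.

8265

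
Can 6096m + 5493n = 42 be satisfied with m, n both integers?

gcd(6096, 5493) = 3  (6096 = 1*5493 + 603, 5493 = 9*603 + 66, 603 = 9*66 + 9, 66 = 7*9 + 3, 9 = 3*3).
3 divides 42, so integer solutions exist.

yes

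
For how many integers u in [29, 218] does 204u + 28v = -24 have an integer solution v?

gcd(204, 28) = 4  (204 = 7×28 + 8, 28 = 3×8 + 4, 8 = 2×4).
Back-substituting, 204×(-3) + 28×(22) = 4.
Scale by -6: particular solution (18, -132); reduce u mod 7: (4, -30).
General solution: u = 4 + 7t, v = -30 - 51t for integer t.
29 ≤ 4 + 7t ≤ 218 gives t ∈ [4, 30], which is 27 values.

27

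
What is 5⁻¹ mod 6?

gcd(6, 5) = 1  (6 = 1·5 + 1, 5 = 5·1).
Back-substituting, 5·(-1) + 6·(1) = 1.
So 5·-1 ≡ 1 (mod 6), and -1 mod 6 = 5.

5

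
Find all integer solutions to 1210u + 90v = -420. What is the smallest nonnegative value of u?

gcd(1210, 90) = 10  (1210 = 13*90 + 40, 90 = 2*40 + 10, 40 = 4*10).
10 divides -420, so solutions exist.
Back-substituting, 1210*(-2) + 90*(27) = 10.
Scale by -420/10 = -42: (u₀, v₀) = (84, -1134).
General solution: u = 84 + 9t, v = -1134 - 121t for integer t.
u ≥ 0: smallest is 84 mod 9 = 3 (at t = -9), with v = -45.

3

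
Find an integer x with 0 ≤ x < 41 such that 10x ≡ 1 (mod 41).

37

gcd(41, 10) = 1  (41 = 4·10 + 1, 10 = 10·1).
Back-substituting, 10·(-4) + 41·(1) = 1.
So 10·-4 ≡ 1 (mod 41), and -4 mod 41 = 37.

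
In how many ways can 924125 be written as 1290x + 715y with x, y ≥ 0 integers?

5

gcd(1290, 715):
  1290 = 1*715 + 575
  715 = 1*575 + 140
  575 = 4*140 + 15
  140 = 9*15 + 5
  15 = 3*5
so gcd(1290, 715) = 5.
Back-substitute for Bézout coefficients:
  5 = 140 - 9*15
  ... = 1290*(-46) + 715*(83)
Scale by 184825: one solution is (-8501950, 15340475). Reduce x mod 143: (115, 1085).
General: x = 115 + 143t, y = 1085 - 258t.
x ≥ 0 ⇒ t ≥ 0; y ≥ 0 ⇒ t ≤ 4. So t ∈ [0, 4]: 5 solutions.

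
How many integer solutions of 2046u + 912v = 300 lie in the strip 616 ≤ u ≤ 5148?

gcd(2046, 912):
  2046 = 2×912 + 222
  912 = 4×222 + 24
  222 = 9×24 + 6
  24 = 4×6
so gcd(2046, 912) = 6.
Back-substitute for Bézout coefficients:
  6 = 222 - 9×24
  ... = 2046×(37) + 912×(-83)
Scale by 50: particular solution (1850, -4150); reduce u mod 152: (26, -58).
General solution: u = 26 + 152t, v = -58 - 341t for integer t.
616 ≤ 26 + 152t ≤ 5148 gives t ∈ [4, 33], which is 30 values.

30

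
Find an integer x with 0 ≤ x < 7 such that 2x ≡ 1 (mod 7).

gcd(7, 2):
  7 = 3*2 + 1
  2 = 2*1
so gcd(7, 2) = 1.
Back-substitute for Bézout coefficients:
  1 = 7 - 3*2
  ... = 2*(-3) + 7*(1)
So 2*-3 ≡ 1 (mod 7), and -3 mod 7 = 4.

4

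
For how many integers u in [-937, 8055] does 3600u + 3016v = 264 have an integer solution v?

24

gcd(3600, 3016) = 8.
By Bézout, 3600·(31) + 3016·(-37) = 8.
Particular solution: (269, -321).
General solution: u = 269 + 377t, v = -321 - 450t for integer t.
-937 ≤ 269 + 377t ≤ 8055 gives t ∈ [-3, 20], which is 24 values.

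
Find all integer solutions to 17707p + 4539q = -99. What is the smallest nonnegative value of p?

3963

gcd(17707, 4539) = 1  (17707 = 3×4539 + 4090, 4539 = 1×4090 + 449, 4090 = 9×449 + 49, 449 = 9×49 + 8, 49 = 6×8 + 1, 8 = 8×1).
1 divides -99, so solutions exist.
Back-substituting, 17707×(556) + 4539×(-2169) = 1.
Scale by -99/1 = -99: (p₀, q₀) = (-55044, 214731).
General solution: p = -55044 + 4539t, q = 214731 - 17707t for integer t.
p ≥ 0: smallest is -55044 mod 4539 = 3963 (at t = 13), with q = -15460.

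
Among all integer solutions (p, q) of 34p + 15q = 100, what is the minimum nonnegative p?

gcd(34, 15) = 1.
1 divides 100, so solutions exist.
By Bézout, 34*(4) + 15*(-9) = 1.
Scale by 100/1 = 100: (p₀, q₀) = (400, -900).
General solution: p = 400 + 15t, q = -900 - 34t for integer t.
p ≥ 0: smallest is 400 mod 15 = 10 (at t = -26), with q = -16.

10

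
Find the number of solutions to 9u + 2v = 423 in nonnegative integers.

24

gcd(9, 2) = 1  (9 = 4·2 + 1, 2 = 2·1).
Back-substituting, 9·(1) + 2·(-4) = 1.
Scale by 423: one solution is (423, -1692). Reduce u mod 2: (1, 207).
General: u = 1 + 2t, v = 207 - 9t.
u ≥ 0 ⇒ t ≥ 0; v ≥ 0 ⇒ t ≤ 23. So t ∈ [0, 23]: 24 solutions.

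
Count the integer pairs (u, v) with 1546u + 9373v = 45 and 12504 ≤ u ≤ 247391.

gcd(9373, 1546) = 1  (9373 = 6*1546 + 97, 1546 = 15*97 + 91, 97 = 1*91 + 6, 91 = 15*6 + 1, 6 = 6*1).
Back-substituting, 1546*(1546) + 9373*(-255) = 1.
Scale by 45: particular solution (69570, -11475); reduce u mod 9373: (3959, -653).
General solution: u = 3959 + 9373t, v = -653 - 1546t for integer t.
12504 ≤ 3959 + 9373t ≤ 247391 gives t ∈ [1, 25], which is 25 values.

25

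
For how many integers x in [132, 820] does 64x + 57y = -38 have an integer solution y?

13

gcd(64, 57) = 1  (64 = 1·57 + 7, 57 = 8·7 + 1, 7 = 7·1).
Back-substituting, 64·(-8) + 57·(9) = 1.
Scale by -38: particular solution (304, -342); reduce x mod 57: (19, -22).
General solution: x = 19 + 57t, y = -22 - 64t for integer t.
132 ≤ 19 + 57t ≤ 820 gives t ∈ [2, 14], which is 13 values.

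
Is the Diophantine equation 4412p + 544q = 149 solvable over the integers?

no

gcd(4412, 544) = 4  (4412 = 8·544 + 60, 544 = 9·60 + 4, 60 = 15·4).
4 does not divide 149 (remainder 1), so no integer solutions.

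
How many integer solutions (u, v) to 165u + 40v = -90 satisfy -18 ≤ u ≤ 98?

15

gcd(165, 40) = 5.
By Bézout, 165*(1) + 40*(-4) = 5.
Particular solution: (6, -27).
General solution: u = 6 + 8t, v = -27 - 33t for integer t.
-18 ≤ 6 + 8t ≤ 98 gives t ∈ [-3, 11], which is 15 values.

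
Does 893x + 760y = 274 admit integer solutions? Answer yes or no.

no

gcd(893, 760) = 19  (893 = 1·760 + 133, 760 = 5·133 + 95, 133 = 1·95 + 38, 95 = 2·38 + 19, 38 = 2·19).
19 does not divide 274 (remainder 8), so no integer solutions.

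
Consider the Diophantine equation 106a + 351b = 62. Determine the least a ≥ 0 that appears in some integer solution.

gcd(351, 106) = 1  (351 = 3×106 + 33, 106 = 3×33 + 7, 33 = 4×7 + 5, 7 = 1×5 + 2, 5 = 2×2 + 1, 2 = 2×1).
1 divides 62, so solutions exist.
Back-substituting, 106×(-149) + 351×(45) = 1.
Scale by 62/1 = 62: (a₀, b₀) = (-9238, 2790).
General solution: a = -9238 + 351t, b = 2790 - 106t for integer t.
a ≥ 0: smallest is -9238 mod 351 = 239 (at t = 27), with b = -72.

239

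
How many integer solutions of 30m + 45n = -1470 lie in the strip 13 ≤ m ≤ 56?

15

gcd(45, 30):
  45 = 1×30 + 15
  30 = 2×15
so gcd(45, 30) = 15.
Back-substitute for Bézout coefficients:
  15 = 45 - 1×30
  ... = 30×(-1) + 45×(1)
Scale by -98: particular solution (98, -98); reduce m mod 3: (2, -34).
General solution: m = 2 + 3t, n = -34 - 2t for integer t.
13 ≤ 2 + 3t ≤ 56 gives t ∈ [4, 18], which is 15 values.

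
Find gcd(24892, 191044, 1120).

gcd(191044, 24892) = 28  (191044 = 7*24892 + 16800, 24892 = 1*16800 + 8092, 16800 = 2*8092 + 616, 8092 = 13*616 + 84, 616 = 7*84 + 28, 84 = 3*28).
gcd(28, 1120) = 28.

28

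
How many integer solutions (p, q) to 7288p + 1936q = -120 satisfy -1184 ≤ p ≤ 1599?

11

gcd(7288, 1936) = 8.
By Bézout, 7288*(-17) + 1936*(64) = 8.
Particular solution: (13, -49).
General solution: p = 13 + 242t, q = -49 - 911t for integer t.
-1184 ≤ 13 + 242t ≤ 1599 gives t ∈ [-4, 6], which is 11 values.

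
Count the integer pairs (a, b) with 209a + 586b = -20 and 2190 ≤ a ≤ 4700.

4

gcd(586, 209) = 1.
By Bézout, 209*(143) + 586*(-51) = 1.
Particular solution: (70, -25).
General solution: a = 70 + 586t, b = -25 - 209t for integer t.
2190 ≤ 70 + 586t ≤ 4700 gives t ∈ [4, 7], which is 4 values.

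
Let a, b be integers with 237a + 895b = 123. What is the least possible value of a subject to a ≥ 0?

499

gcd(895, 237):
  895 = 3×237 + 184
  237 = 1×184 + 53
  184 = 3×53 + 25
  53 = 2×25 + 3
  25 = 8×3 + 1
  3 = 3×1
so gcd(895, 237) = 1.
1 divides 123, so solutions exist.
Back-substitute for Bézout coefficients:
  1 = 25 - 8×3
  ... = 237×(-287) + 895×(76)
Scale by 123/1 = 123: (a₀, b₀) = (-35301, 9348).
General solution: a = -35301 + 895t, b = 9348 - 237t for integer t.
a ≥ 0: smallest is -35301 mod 895 = 499 (at t = 40), with b = -132.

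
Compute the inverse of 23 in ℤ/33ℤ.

23

gcd(33, 23):
  33 = 1*23 + 10
  23 = 2*10 + 3
  10 = 3*3 + 1
  3 = 3*1
so gcd(33, 23) = 1.
Back-substitute for Bézout coefficients:
  1 = 10 - 3*3
  ... = 23*(-10) + 33*(7)
So 23*-10 ≡ 1 (mod 33), and -10 mod 33 = 23.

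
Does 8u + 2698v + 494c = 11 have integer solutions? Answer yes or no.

gcd(2698, 8) = 2.
gcd(2, 494) = 2.
2 does not divide 11 (remainder 1), so no integer solutions.

no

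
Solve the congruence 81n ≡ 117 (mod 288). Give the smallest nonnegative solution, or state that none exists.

gcd(288, 81) = 9.
9 divides 117, so solutions exist.
By Bézout, 81×(-7) + 288×(2) = 9.
So 81×(-7) ≡ 9 (mod 288); multiply by 13: n ≡ -91 (mod 32).
Smallest nonnegative: n = -91 mod 32 = 5.

5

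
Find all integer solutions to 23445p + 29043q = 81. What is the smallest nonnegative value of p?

1738

gcd(29043, 23445) = 9.
9 divides 81, so solutions exist.
By Bézout, 23445·(-524) + 29043·(423) = 9.
Scale by 81/9 = 9: (p₀, q₀) = (-4716, 3807).
General solution: p = -4716 + 3227t, q = 3807 - 2605t for integer t.
p ≥ 0: smallest is -4716 mod 3227 = 1738 (at t = 2), with q = -1403.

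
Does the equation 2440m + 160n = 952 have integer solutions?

no

gcd(2440, 160) = 40  (2440 = 15*160 + 40, 160 = 4*40).
40 does not divide 952 (remainder 32), so no integer solutions.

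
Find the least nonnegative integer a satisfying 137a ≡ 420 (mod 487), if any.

gcd(487, 137) = 1.
1 divides 420, so solutions exist.
By Bézout, 137*(32) + 487*(-9) = 1.
So 137*(32) ≡ 1 (mod 487); multiply by 420: a ≡ 13440 (mod 487).
Smallest nonnegative: a = 13440 mod 487 = 291.

291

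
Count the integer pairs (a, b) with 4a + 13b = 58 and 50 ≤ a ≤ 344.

gcd(13, 4) = 1  (13 = 3·4 + 1, 4 = 4·1).
Back-substituting, 4·(-3) + 13·(1) = 1.
Scale by 58: particular solution (-174, 58); reduce a mod 13: (8, 2).
General solution: a = 8 + 13t, b = 2 - 4t for integer t.
50 ≤ 8 + 13t ≤ 344 gives t ∈ [4, 25], which is 22 values.

22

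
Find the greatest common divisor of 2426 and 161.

gcd(2426, 161) = 1  (2426 = 15×161 + 11, 161 = 14×11 + 7, 11 = 1×7 + 4, 7 = 1×4 + 3, 4 = 1×3 + 1, 3 = 3×1).

1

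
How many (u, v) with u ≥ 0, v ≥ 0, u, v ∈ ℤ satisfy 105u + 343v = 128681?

25

gcd(343, 105) = 7  (343 = 3·105 + 28, 105 = 3·28 + 21, 28 = 1·21 + 7, 21 = 3·7).
Back-substituting, 105·(-13) + 343·(4) = 7.
Scale by 18383: one solution is (-238979, 73532). Reduce u mod 49: (43, 362).
General: u = 43 + 49t, v = 362 - 15t.
u ≥ 0 ⇒ t ≥ 0; v ≥ 0 ⇒ t ≤ 24. So t ∈ [0, 24]: 25 solutions.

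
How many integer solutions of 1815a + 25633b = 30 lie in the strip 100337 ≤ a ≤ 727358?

gcd(25633, 1815):
  25633 = 14×1815 + 223
  1815 = 8×223 + 31
  223 = 7×31 + 6
  31 = 5×6 + 1
  6 = 6×1
so gcd(25633, 1815) = 1.
Back-substitute for Bézout coefficients:
  1 = 31 - 5×6
  ... = 1815×(4138) + 25633×(-293)
Scale by 30: particular solution (124140, -8790); reduce a mod 25633: (21608, -1530).
General solution: a = 21608 + 25633t, b = -1530 - 1815t for integer t.
100337 ≤ 21608 + 25633t ≤ 727358 gives t ∈ [4, 27], which is 24 values.

24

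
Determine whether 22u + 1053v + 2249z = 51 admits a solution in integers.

gcd(1053, 22):
  1053 = 47×22 + 19
  22 = 1×19 + 3
  19 = 6×3 + 1
  3 = 3×1
so gcd(1053, 22) = 1.
gcd(1, 2249) = 1.
1 divides 51, so integer solutions exist.

yes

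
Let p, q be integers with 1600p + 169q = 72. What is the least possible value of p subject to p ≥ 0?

gcd(1600, 169) = 1  (1600 = 9×169 + 79, 169 = 2×79 + 11, 79 = 7×11 + 2, 11 = 5×2 + 1, 2 = 2×1).
1 divides 72, so solutions exist.
Back-substituting, 1600×(-77) + 169×(729) = 1.
Scale by 72/1 = 72: (p₀, q₀) = (-5544, 52488).
General solution: p = -5544 + 169t, q = 52488 - 1600t for integer t.
p ≥ 0: smallest is -5544 mod 169 = 33 (at t = 33), with q = -312.

33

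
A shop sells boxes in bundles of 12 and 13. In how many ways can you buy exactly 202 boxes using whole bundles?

1

Need nonnegative integers with 12j + 13k = 202.
gcd(12, 13) = 1, and 12·(-1) + 13·(1) = 1.
So (j₀, k₀) = (-202, 202); general j = -202 + 13t, k = 202 - 12t.
j ≥ 0 ⇒ t ≥ 16; k ≥ 0 ⇒ t ≤ 16. That's 1 value of t.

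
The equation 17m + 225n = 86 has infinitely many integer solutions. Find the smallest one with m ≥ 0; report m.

gcd(225, 17) = 1.
1 divides 86, so solutions exist.
By Bézout, 17·(53) + 225·(-4) = 1.
Scale by 86/1 = 86: (m₀, n₀) = (4558, -344).
General solution: m = 4558 + 225t, n = -344 - 17t for integer t.
m ≥ 0: smallest is 4558 mod 225 = 58 (at t = -20), with n = -4.

58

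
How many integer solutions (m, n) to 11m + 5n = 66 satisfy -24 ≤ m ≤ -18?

gcd(11, 5) = 1  (11 = 2*5 + 1, 5 = 5*1).
Back-substituting, 11*(1) + 5*(-2) = 1.
Scale by 66: particular solution (66, -132); reduce m mod 5: (1, 11).
General solution: m = 1 + 5t, n = 11 - 11t for integer t.
-24 ≤ 1 + 5t ≤ -18 gives t ∈ [-5, -4], which is 2 values.

2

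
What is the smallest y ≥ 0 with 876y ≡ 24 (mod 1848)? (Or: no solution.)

gcd(1848, 876) = 12.
12 divides 24, so solutions exist.
By Bézout, 876·(19) + 1848·(-9) = 12.
So 876·(19) ≡ 12 (mod 1848); multiply by 2: y ≡ 38 (mod 154).
Smallest nonnegative: y = 38 mod 154 = 38.

38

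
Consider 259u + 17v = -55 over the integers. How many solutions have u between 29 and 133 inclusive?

gcd(259, 17):
  259 = 15·17 + 4
  17 = 4·4 + 1
  4 = 4·1
so gcd(259, 17) = 1.
Back-substitute for Bézout coefficients:
  1 = 17 - 4·4
  ... = 259·(-4) + 17·(61)
Scale by -55: particular solution (220, -3355); reduce u mod 17: (16, -247).
General solution: u = 16 + 17t, v = -247 - 259t for integer t.
29 ≤ 16 + 17t ≤ 133 gives t ∈ [1, 6], which is 6 values.

6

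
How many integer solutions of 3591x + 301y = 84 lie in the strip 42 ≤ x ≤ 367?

gcd(3591, 301) = 7.
By Bézout, 3591×(14) + 301×(-167) = 7.
Particular solution: (39, -465).
General solution: x = 39 + 43t, y = -465 - 513t for integer t.
42 ≤ 39 + 43t ≤ 367 gives t ∈ [1, 7], which is 7 values.

7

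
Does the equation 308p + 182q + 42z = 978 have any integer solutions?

gcd(308, 182) = 14.
gcd(14, 42) = 14.
14 does not divide 978 (remainder 12), so no integer solutions.

no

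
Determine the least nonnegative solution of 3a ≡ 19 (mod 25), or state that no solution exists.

23

gcd(25, 3):
  25 = 8×3 + 1
  3 = 3×1
so gcd(25, 3) = 1.
1 divides 19, so solutions exist.
Back-substitute for Bézout coefficients:
  1 = 25 - 8×3
  ... = 3×(-8) + 25×(1)
So 3×(-8) ≡ 1 (mod 25); multiply by 19: a ≡ -152 (mod 25).
Smallest nonnegative: a = -152 mod 25 = 23.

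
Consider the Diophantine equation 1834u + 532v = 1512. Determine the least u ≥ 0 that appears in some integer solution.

22

gcd(1834, 532):
  1834 = 3*532 + 238
  532 = 2*238 + 56
  238 = 4*56 + 14
  56 = 4*14
so gcd(1834, 532) = 14.
14 divides 1512, so solutions exist.
Back-substitute for Bézout coefficients:
  14 = 238 - 4*56
  ... = 1834*(9) + 532*(-31)
Scale by 1512/14 = 108: (u₀, v₀) = (972, -3348).
General solution: u = 972 + 38t, v = -3348 - 131t for integer t.
u ≥ 0: smallest is 972 mod 38 = 22 (at t = -25), with v = -73.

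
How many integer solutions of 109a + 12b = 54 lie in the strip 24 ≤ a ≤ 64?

3

gcd(109, 12):
  109 = 9*12 + 1
  12 = 12*1
so gcd(109, 12) = 1.
Back-substitute for Bézout coefficients:
  1 = 109 - 9*12
  ... = 109*(1) + 12*(-9)
Scale by 54: particular solution (54, -486); reduce a mod 12: (6, -50).
General solution: a = 6 + 12t, b = -50 - 109t for integer t.
24 ≤ 6 + 12t ≤ 64 gives t ∈ [2, 4], which is 3 values.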